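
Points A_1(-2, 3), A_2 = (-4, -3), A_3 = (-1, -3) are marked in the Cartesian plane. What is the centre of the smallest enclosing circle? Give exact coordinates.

(-2.5, -1/6)

Side lengths²: A_1A_2² = 40, A_1A_3² = 37, A_2A_3² = 9.
Since A_1A_2² = 40 < 37 + 9 = 46, the triangle is acute, so the smallest enclosing circle is the circumcircle.
Circumcentre = (-2.5, -1/6), r² = 185/18.
Centre = (-2.5, -1/6).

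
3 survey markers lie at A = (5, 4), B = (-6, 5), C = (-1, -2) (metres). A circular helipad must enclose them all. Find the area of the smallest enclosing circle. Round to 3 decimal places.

Side lengths²: AB² = 122, AC² = 72, BC² = 74.
Since AB² = 122 < 74 + 72 = 146, the triangle is acute, so the smallest enclosing circle is the circumcircle.
Circumcentre = (-7/12, 43/12), r² = 2257/72.
Area = π·r² = π·2257/72 ≈ 98.480.

98.480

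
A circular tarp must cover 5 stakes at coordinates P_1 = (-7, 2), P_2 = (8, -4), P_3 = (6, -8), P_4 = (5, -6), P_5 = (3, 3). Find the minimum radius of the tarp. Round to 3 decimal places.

8.229

By Welzl's lemma the MEC is supported by two points (diametrically opposite) or three points (on a circumcircle).
The minimum enclosing circle is determined by three boundary points: P_1, P_2, P_3.
Their circumcentre is (-1/12, -59/24) with r² = 39005/576.
The farthest remaining point P_5 is at distance² 22637/576 ≤ 39005/576.
r = √(39005/576) ≈ 8.229.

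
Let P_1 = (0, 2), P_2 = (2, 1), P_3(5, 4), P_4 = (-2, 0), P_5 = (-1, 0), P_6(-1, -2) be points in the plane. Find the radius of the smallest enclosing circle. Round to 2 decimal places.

4.24

By Welzl's lemma the MEC is supported by two points (diametrically opposite) or three points (on a circumcircle).
The farthest pair is P_3–P_6 with squared distance 72. The circle on this segment as diameter has centre (2, 1) and r² = 72/4 = 18.
Check P_1: distance² to centre = 5 ≤ 18, so it lies inside.
All remaining points lie in this disk, and no smaller disk contains both endpoints, so this is the minimum enclosing circle.
r = √18 ≈ 4.24.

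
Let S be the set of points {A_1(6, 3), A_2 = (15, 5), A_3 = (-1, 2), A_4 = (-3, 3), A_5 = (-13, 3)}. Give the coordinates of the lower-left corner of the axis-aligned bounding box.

(-13, 2)

x-range [-13, 15], y-range [2, 5].
The lower-left corner is (-13, 2).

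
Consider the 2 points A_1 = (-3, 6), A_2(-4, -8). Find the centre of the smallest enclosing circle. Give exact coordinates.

(-3.5, -1)

The smallest circle enclosing two points has them as diameter endpoints.
Centre = midpoint = (-3.5, -1); r² = |A_1A_2|²/4 = 197/4 = 49.25.
Centre = (-3.5, -1).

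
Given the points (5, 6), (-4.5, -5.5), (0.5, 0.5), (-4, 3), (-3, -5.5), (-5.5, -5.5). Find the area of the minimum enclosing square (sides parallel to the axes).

132.25

The bounding box has width 10.5 and height 11.5.
An axis-aligned square enclosing the set must have side ≥ max(width, height).
So the minimum side is max(10.5, 11.5) = 11.5.
Area = 11.5² = 132.25.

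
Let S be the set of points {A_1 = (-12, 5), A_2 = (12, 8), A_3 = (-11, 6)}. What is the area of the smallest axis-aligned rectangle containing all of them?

x ranges over [-12, 12], width 24.
y ranges over [5, 8], height 3.
Area = 24 × 3 = 72.

72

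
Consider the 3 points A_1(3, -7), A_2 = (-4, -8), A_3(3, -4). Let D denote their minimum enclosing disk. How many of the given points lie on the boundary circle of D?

2

Side lengths²: A_1A_2² = 50, A_1A_3² = 9, A_2A_3² = 65.
Since A_2A_3² = 65 ≥ 50 + 9 = 59, the angle opposite A_2A_3 is not acute, so the smallest enclosing circle has A_2A_3 as diameter.
Centre = midpoint of A_2A_3 = (-0.5, -6), r² = 65/4 = 16.25.
The points at distance exactly r from the centre are A_2, A_3 — 2 points.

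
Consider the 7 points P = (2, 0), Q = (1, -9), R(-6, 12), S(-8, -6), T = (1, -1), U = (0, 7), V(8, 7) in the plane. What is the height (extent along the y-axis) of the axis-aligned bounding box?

21

max y = 12, min y = -9, so height = 21.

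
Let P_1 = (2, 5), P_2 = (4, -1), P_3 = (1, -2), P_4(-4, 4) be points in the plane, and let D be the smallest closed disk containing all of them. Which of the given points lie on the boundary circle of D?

P_2, P_4

The minimum enclosing circle of a finite set is fixed by two of the points (as a diameter) or three (as a circumcircle).
The farthest pair is P_2–P_4 with squared distance 89. The circle on this segment as diameter has centre (0, 1.5) and r² = 89/4 = 22.25.
Check P_1: distance² to centre = 16.25 ≤ 22.25, so it lies inside.
All remaining points lie in this disk, and no smaller disk contains both endpoints, so this is the minimum enclosing circle.
The points at distance exactly r from the centre are P_2, P_4 — 2 points.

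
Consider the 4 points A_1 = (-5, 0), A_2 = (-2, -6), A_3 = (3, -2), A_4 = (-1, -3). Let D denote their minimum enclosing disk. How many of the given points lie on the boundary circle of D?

A smallest enclosing disk is always determined by at most three of the input points on its boundary.
The minimum enclosing circle is determined by three boundary points: A_1, A_2, A_3.
Their circumcentre is (-17/14, -13/7) with r² = 3485/196.
The farthest remaining point A_4 is at distance² 265/196 ≤ 3485/196.
The points at distance exactly r from the centre are A_1, A_2, A_3 — 3 points.

3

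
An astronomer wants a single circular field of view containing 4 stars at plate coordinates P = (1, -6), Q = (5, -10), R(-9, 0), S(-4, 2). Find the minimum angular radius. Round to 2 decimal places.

8.60

The farthest pair is Q–R with squared distance 296. The circle on this segment as diameter has centre (-2, -5) and r² = 296/4 = 74.
Check P: distance² to centre = 10 ≤ 74, so it lies inside.
All remaining points lie in this disk, and no smaller disk contains both endpoints, so this is the minimum enclosing circle.
r = √74 ≈ 8.60.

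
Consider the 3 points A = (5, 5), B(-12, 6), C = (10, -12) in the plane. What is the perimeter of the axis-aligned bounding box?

80

Width = max x − min x = 10 − (-12) = 22.
Height = max y − min y = 6 − (-12) = 18.
Perimeter = 2(22 + 18) = 80.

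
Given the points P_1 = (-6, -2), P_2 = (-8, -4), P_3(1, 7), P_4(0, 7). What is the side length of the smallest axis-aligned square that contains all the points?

11

The bounding box has width 9 and height 11.
An axis-aligned square enclosing the set must have side ≥ max(width, height).
So the minimum side is max(9, 11) = 11.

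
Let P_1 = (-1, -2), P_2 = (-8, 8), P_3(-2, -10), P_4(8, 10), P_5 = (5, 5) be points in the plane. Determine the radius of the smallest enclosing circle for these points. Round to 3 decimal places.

The minimum enclosing circle of a finite set is fixed by two of the points (as a diameter) or three (as a circumcircle).
The minimum enclosing circle is determined by three boundary points: P_2, P_3, P_4.
Their circumcentre is (1, 1) with r² = 130.
The farthest remaining point P_5 is at distance² 32 ≤ 130.
r = √130 ≈ 11.402.

11.402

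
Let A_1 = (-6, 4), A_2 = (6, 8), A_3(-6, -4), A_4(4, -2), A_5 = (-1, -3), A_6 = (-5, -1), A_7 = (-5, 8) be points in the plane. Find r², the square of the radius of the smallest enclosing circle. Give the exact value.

A smallest enclosing disk is always determined by at most three of the input points on its boundary.
The farthest pair is A_2–A_3 with squared distance 288. The circle on this segment as diameter has centre (0, 2) and r² = 288/4 = 72.
Check A_1: distance² to centre = 40 ≤ 72, so it lies inside.
All remaining points lie in this disk, and no smaller disk contains both endpoints, so this is the minimum enclosing circle.

72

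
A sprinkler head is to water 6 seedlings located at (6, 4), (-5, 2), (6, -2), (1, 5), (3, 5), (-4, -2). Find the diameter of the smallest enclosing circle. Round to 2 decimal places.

11.90

The minimum enclosing circle is determined by three boundary points: (6, 4), (-5, 2), (6, -2).
Their circumcentre is (19/22, 1) with r² = 17125/484.
The farthest remaining point (-4, -2) is at distance² 15805/484 ≤ 17125/484.
Diameter = 2r = 2√(17125/484) ≈ 11.90.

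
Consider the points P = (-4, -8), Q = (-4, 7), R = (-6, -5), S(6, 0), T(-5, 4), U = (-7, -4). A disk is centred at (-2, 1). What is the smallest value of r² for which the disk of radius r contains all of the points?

The required radius is the distance from (-2, 1) to the farthest point.
Squared distances: 85, 40, 52, 65, 18, 50.
Maximum is 85, attained at P.

85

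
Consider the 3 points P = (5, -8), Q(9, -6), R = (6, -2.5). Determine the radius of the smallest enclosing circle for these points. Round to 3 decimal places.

Side lengths²: PQ² = 20, PR² = 31.25, QR² = 21.25.
Since PR² = 31.25 < 21.25 + 20 = 41.25, the triangle is acute, so the smallest enclosing circle is the circumcircle.
Circumcentre = (6.1875, -5.375), r² = 8.30078125.
r = √(8.30078125) ≈ 2.881.

2.881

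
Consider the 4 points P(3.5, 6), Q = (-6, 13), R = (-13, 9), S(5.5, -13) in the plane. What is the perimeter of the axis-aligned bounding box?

89

Width = max x − min x = 5.5 − (-13) = 18.5.
Height = max y − min y = 13 − (-13) = 26.
Perimeter = 2(18.5 + 26) = 89.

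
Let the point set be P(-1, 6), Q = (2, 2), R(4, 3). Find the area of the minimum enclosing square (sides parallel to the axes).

25

The bounding box has width 5 and height 4.
An axis-aligned square enclosing the set must have side ≥ max(width, height).
So the minimum side is max(5, 4) = 5.
Area = 5² = 25.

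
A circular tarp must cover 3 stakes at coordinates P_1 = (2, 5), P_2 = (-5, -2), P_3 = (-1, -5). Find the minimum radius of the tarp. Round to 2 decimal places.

Side lengths²: P_1P_2² = 98, P_1P_3² = 109, P_2P_3² = 25.
Since P_1P_3² = 109 < 98 + 25 = 123, the triangle is acute, so the smallest enclosing circle is the circumcircle.
Circumcentre = (-3/14, 3/14), r² = 2725/98.
r = √(2725/98) ≈ 5.27.

5.27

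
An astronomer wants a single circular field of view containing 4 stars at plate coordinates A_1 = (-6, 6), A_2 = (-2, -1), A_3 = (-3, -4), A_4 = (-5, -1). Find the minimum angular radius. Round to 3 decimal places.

5.220

By Welzl's lemma the MEC is supported by two points (diametrically opposite) or three points (on a circumcircle).
The farthest pair is A_1–A_3 with squared distance 109. The circle on this segment as diameter has centre (-4.5, 1) and r² = 109/4 = 27.25.
Check A_2: distance² to centre = 10.25 ≤ 27.25, so it lies inside.
All remaining points lie in this disk, and no smaller disk contains both endpoints, so this is the minimum enclosing circle.
r = √(27.25) ≈ 5.220.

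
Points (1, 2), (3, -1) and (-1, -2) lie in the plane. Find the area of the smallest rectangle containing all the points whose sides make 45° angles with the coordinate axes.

15

In coordinates u = x + y, v = x − y the rectangle is axis-aligned; the map (x,y)→(u,v) scales areas by 2.
u-values: 3, 2, -3; range = 3 − (-3) = 6.
v-values: -1, 4, 1; range = 4 − (-1) = 5.
Area = (6 × 5) / 2 = 15.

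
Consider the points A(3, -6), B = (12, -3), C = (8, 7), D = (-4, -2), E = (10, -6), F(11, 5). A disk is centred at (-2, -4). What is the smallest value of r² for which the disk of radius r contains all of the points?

The required radius is the distance from (-2, -4) to the farthest point.
Squared distances: 29, 197, 221, 8, 148, 250.
Maximum is 250, attained at F.

250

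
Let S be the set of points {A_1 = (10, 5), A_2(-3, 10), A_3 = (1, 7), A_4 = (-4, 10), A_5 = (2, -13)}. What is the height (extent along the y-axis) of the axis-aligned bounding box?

max y = 10, min y = -13, so height = 23.

23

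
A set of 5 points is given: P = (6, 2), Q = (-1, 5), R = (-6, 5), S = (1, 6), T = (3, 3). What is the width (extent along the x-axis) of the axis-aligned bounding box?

max x = 6, min x = -6, so width = 12.

12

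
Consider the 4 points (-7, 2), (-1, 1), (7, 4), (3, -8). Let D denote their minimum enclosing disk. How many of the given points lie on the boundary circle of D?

3

The minimum enclosing circle of a finite set is fixed by two of the points (as a diameter) or three (as a circumcircle).
The minimum enclosing circle is determined by three boundary points: (-7, 2), (7, 4), (3, -8).
Their circumcentre is (0.5, -0.5) with r² = 62.5.
The farthest remaining point (-1, 1) is at distance² 4.5 ≤ 62.5.
The points at distance exactly r from the centre are (-7, 2), (7, 4), (3, -8) — 3 points.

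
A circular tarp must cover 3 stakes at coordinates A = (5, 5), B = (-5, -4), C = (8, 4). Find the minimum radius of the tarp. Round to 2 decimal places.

Side lengths²: AB² = 181, AC² = 10, BC² = 233.
Since BC² = 233 ≥ 181 + 10 = 191, the angle opposite BC is not acute, so the smallest enclosing circle has BC as diameter.
Centre = midpoint of BC = (1.5, 0), r² = 233/4 = 58.25.
r = √(58.25) ≈ 7.63.

7.63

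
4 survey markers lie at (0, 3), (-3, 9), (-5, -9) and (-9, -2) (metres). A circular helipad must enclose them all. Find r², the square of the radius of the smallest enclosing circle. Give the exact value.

The farthest pair is (-3, 9)–(-5, -9) with squared distance 328. The circle on this segment as diameter has centre (-4, 0) and r² = 328/4 = 82.
Check (0, 3): distance² to centre = 25 ≤ 82, so it lies inside.
All remaining points lie in this disk, and no smaller disk contains both endpoints, so this is the minimum enclosing circle.

82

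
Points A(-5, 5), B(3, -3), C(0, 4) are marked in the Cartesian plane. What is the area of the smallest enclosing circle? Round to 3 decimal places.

Side lengths²: AB² = 128, AC² = 26, BC² = 58.
Since AB² = 128 ≥ 58 + 26 = 84, the angle opposite AB is not acute, so the smallest enclosing circle has AB as diameter.
Centre = midpoint of AB = (-1, 1), r² = 128/4 = 32.
Area = π·r² = π·32 ≈ 100.531.

100.531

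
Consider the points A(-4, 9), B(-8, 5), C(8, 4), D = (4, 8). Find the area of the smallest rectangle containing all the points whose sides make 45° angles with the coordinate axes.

In coordinates u = x + y, v = x − y the rectangle is axis-aligned; the map (x,y)→(u,v) scales areas by 2.
u-values: 5, -3, 12, 12; range = 12 − (-3) = 15.
v-values: -13, -13, 4, -4; range = 4 − (-13) = 17.
Area = (15 × 17) / 2 = 127.5.

127.5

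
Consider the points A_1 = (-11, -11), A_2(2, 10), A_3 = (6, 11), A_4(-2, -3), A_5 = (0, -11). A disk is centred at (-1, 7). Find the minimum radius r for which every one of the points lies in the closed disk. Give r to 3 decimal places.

20.591

The required radius is the distance from (-1, 7) to the farthest point.
Squared distances: 424, 18, 65, 101, 325.
Maximum is 424, attained at A_1.
r = √424 ≈ 20.591.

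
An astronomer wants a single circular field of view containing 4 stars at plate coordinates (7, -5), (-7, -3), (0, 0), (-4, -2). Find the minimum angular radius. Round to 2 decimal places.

A smallest enclosing disk is always determined by at most three of the input points on its boundary.
The farthest pair is (7, -5)–(-7, -3) with squared distance 200. The circle on this segment as diameter has centre (0, -4) and r² = 200/4 = 50.
Check (0, 0): distance² to centre = 16 ≤ 50, so it lies inside.
All remaining points lie in this disk, and no smaller disk contains both endpoints, so this is the minimum enclosing circle.
r = √50 ≈ 7.07.

7.07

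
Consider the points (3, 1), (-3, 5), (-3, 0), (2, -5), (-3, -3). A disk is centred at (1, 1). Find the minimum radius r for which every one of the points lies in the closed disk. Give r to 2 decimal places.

The required radius is the distance from (1, 1) to the farthest point.
Squared distances: 4, 32, 17, 37, 32.
Maximum is 37, attained at (2, -5).
r = √37 ≈ 6.08.

6.08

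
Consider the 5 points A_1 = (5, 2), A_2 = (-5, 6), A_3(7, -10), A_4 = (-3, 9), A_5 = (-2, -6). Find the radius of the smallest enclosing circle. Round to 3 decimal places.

The farthest pair is A_3–A_4 with squared distance 461. The circle on this segment as diameter has centre (2, -0.5) and r² = 461/4 = 115.25.
Check A_1: distance² to centre = 15.25 ≤ 115.25, so it lies inside.
All remaining points lie in this disk, and no smaller disk contains both endpoints, so this is the minimum enclosing circle.
r = √(115.25) ≈ 10.735.

10.735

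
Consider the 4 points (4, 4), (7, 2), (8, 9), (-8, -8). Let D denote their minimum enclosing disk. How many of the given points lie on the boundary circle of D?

2

The farthest pair is (8, 9)–(-8, -8) with squared distance 545. The circle on this segment as diameter has centre (0, 0.5) and r² = 545/4 = 136.25.
Check (4, 4): distance² to centre = 28.25 ≤ 136.25, so it lies inside.
All remaining points lie in this disk, and no smaller disk contains both endpoints, so this is the minimum enclosing circle.
The points at distance exactly r from the centre are (8, 9), (-8, -8) — 2 points.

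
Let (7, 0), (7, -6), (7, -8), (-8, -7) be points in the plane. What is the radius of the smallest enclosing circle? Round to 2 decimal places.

8.29

By Welzl's lemma the MEC is supported by two points (diametrically opposite) or three points (on a circumcircle).
The minimum enclosing circle is determined by three boundary points: (7, 0), (7, -8), (-8, -7).
Their circumcentre is (-4/15, -4) with r² = 15481/225.
The farthest remaining point (7, -6) is at distance² 12781/225 ≤ 15481/225.
r = √(15481/225) ≈ 8.29.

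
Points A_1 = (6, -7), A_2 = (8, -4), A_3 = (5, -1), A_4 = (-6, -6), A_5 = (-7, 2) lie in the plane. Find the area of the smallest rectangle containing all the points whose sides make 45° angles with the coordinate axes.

176

In coordinates u = x + y, v = x − y the rectangle is axis-aligned; the map (x,y)→(u,v) scales areas by 2.
u-values: -1, 4, 4, -12, -5; range = 4 − (-12) = 16.
v-values: 13, 12, 6, 0, -9; range = 13 − (-9) = 22.
Area = (16 × 22) / 2 = 176.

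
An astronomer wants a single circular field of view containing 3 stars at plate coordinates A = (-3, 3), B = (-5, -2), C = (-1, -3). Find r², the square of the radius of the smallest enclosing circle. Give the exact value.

2465/242

Side lengths²: AB² = 29, AC² = 40, BC² = 17.
Since AC² = 40 < 29 + 17 = 46, the triangle is acute, so the smallest enclosing circle is the circumcircle.
Circumcentre = (-53/22, -3/22), r² = 2465/242.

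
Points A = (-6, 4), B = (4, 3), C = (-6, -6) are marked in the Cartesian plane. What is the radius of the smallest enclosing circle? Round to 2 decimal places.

6.76

Side lengths²: AB² = 101, AC² = 100, BC² = 181.
Since BC² = 181 < 101 + 100 = 201, the triangle is acute, so the smallest enclosing circle is the circumcircle.
Circumcentre = (-1.45, -1), r² = 45.7025.
r = √(45.7025) ≈ 6.76.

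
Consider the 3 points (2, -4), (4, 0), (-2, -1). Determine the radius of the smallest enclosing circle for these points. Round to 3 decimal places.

3.091

Call the three points A, B, C in the order given.
Side lengths²: AB² = 20, AC² = 25, BC² = 37.
Since BC² = 37 < 25 + 20 = 45, the triangle is acute, so the smallest enclosing circle is the circumcircle.
Circumcentre = (12/11, -23/22), r² = 4625/484.
r = √(4625/484) ≈ 3.091.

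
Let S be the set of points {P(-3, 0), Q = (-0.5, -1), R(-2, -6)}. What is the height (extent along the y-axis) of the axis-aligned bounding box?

max y = 0, min y = -6, so height = 6.

6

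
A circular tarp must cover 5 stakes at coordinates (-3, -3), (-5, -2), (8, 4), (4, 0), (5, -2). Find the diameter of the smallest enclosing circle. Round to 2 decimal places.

14.32

By Welzl's lemma the MEC is supported by two points (diametrically opposite) or three points (on a circumcircle).
The farthest pair is (-5, -2)–(8, 4) with squared distance 205. The circle on this segment as diameter has centre (1.5, 1) and r² = 205/4 = 51.25.
Check (-3, -3): distance² to centre = 36.25 ≤ 51.25, so it lies inside.
All remaining points lie in this disk, and no smaller disk contains both endpoints, so this is the minimum enclosing circle.
Diameter = 2r = 2√(51.25) ≈ 14.32.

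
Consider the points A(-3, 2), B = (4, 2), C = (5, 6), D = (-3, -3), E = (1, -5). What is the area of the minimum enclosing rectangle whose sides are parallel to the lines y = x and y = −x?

In coordinates u = x + y, v = x − y the rectangle is axis-aligned; the map (x,y)→(u,v) scales areas by 2.
u-values: -1, 6, 11, -6, -4; range = 11 − (-6) = 17.
v-values: -5, 2, -1, 0, 6; range = 6 − (-5) = 11.
Area = (17 × 11) / 2 = 93.5.

93.5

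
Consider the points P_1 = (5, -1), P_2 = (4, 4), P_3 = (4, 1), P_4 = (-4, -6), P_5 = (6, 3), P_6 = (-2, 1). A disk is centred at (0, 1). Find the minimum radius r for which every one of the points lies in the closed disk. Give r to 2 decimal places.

8.06

The required radius is the distance from (0, 1) to the farthest point.
Squared distances: 29, 25, 16, 65, 40, 4.
Maximum is 65, attained at P_4.
r = √65 ≈ 8.06.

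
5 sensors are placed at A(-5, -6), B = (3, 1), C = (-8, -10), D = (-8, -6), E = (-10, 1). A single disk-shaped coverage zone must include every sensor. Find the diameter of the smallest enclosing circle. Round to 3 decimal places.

A smallest enclosing disk is always determined by at most three of the input points on its boundary.
The minimum enclosing circle is determined by three boundary points: B, C, E.
Their circumcentre is (-3.5, -3.5) with r² = 62.5.
The farthest remaining point D is at distance² 26.5 ≤ 62.5.
Diameter = 2r = 2√(62.5) ≈ 15.811.

15.811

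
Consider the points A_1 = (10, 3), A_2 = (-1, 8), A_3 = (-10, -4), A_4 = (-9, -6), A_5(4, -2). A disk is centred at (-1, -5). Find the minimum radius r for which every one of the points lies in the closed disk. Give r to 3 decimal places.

13.601

The required radius is the distance from (-1, -5) to the farthest point.
Squared distances: 185, 169, 82, 65, 34.
Maximum is 185, attained at A_1.
r = √185 ≈ 13.601.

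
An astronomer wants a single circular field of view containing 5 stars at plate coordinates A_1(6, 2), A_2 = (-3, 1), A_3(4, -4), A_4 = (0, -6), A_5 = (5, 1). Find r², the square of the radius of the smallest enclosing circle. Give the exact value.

The minimum enclosing circle of a finite set is fixed by two of the points (as a diameter) or three (as a circumcircle).
The minimum enclosing circle is determined by three boundary points: A_1, A_2, A_4.
Their circumcentre is (59/33, -12/11) with r² = 29725/1089.
The farthest remaining point A_5 is at distance² 15997/1089 ≤ 29725/1089.

29725/1089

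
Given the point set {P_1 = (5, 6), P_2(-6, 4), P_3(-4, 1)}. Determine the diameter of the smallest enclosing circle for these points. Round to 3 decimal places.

Side lengths²: P_1P_2² = 125, P_1P_3² = 106, P_2P_3² = 13.
Since P_1P_2² = 125 ≥ 106 + 13 = 119, the angle opposite P_1P_2 is not acute, so the smallest enclosing circle has P_1P_2 as diameter.
Centre = midpoint of P_1P_2 = (-0.5, 5), r² = 125/4 = 31.25.
Diameter = 2r = 2√(31.25) ≈ 11.180.

11.180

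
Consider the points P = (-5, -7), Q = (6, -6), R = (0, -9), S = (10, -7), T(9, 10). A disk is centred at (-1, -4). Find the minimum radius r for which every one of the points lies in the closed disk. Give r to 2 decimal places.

The required radius is the distance from (-1, -4) to the farthest point.
Squared distances: 25, 53, 26, 130, 296.
Maximum is 296, attained at T.
r = √296 ≈ 17.20.

17.20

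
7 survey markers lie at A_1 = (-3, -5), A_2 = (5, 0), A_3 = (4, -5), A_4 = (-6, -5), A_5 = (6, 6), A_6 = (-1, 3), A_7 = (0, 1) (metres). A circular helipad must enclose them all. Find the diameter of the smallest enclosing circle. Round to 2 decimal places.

The minimum enclosing circle of a finite set is fixed by two of the points (as a diameter) or three (as a circumcircle).
The farthest pair is A_4–A_5 with squared distance 265. The circle on this segment as diameter has centre (0, 0.5) and r² = 265/4 = 66.25.
Check A_1: distance² to centre = 39.25 ≤ 66.25, so it lies inside.
All remaining points lie in this disk, and no smaller disk contains both endpoints, so this is the minimum enclosing circle.
Diameter = 2r = 2√(66.25) ≈ 16.28.

16.28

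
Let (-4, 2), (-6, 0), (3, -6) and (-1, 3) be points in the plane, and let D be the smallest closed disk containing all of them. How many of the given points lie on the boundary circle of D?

3

A smallest enclosing disk is always determined by at most three of the input points on its boundary.
The minimum enclosing circle is determined by three boundary points: (-6, 0), (3, -6), (-1, 3).
Their circumcentre is (-43/38, -93/38) with r² = 21437/722.
The farthest remaining point (-4, 2) is at distance² 20221/722 ≤ 21437/722.
The points at distance exactly r from the centre are (-6, 0), (3, -6), (-1, 3) — 3 points.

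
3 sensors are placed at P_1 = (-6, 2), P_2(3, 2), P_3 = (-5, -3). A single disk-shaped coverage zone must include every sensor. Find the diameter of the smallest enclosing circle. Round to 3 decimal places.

Side lengths²: P_1P_2² = 81, P_1P_3² = 26, P_2P_3² = 89.
Since P_2P_3² = 89 < 81 + 26 = 107, the triangle is acute, so the smallest enclosing circle is the circumcircle.
Circumcentre = (-1.5, 0.3), r² = 23.14.
Diameter = 2r = 2√(23.14) ≈ 9.621.

9.621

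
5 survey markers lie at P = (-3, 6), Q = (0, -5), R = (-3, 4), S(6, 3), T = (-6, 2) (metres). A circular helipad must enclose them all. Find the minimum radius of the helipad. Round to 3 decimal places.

By Welzl's lemma the MEC is supported by two points (diametrically opposite) or three points (on a circumcircle).
The minimum enclosing circle is determined by three boundary points: Q, S, T.
Their circumcentre is (1/9, 7/6) with r² = 12325/324.
The farthest remaining point P is at distance² 10705/324 ≤ 12325/324.
r = √(12325/324) ≈ 6.168.

6.168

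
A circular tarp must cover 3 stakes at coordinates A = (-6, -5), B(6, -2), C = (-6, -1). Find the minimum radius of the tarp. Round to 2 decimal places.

6.21

Side lengths²: AB² = 153, AC² = 16, BC² = 145.
Since AB² = 153 < 145 + 16 = 161, the triangle is acute, so the smallest enclosing circle is the circumcircle.
Circumcentre = (-0.125, -3), r² = 38.515625.
r = √(38.515625) ≈ 6.21.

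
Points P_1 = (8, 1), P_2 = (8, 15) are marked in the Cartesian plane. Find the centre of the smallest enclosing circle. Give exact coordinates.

The smallest circle enclosing two points has them as diameter endpoints.
Centre = midpoint = (8, 8); r² = |P_1P_2|²/4 = 196/4 = 49.
Centre = (8, 8).

(8, 8)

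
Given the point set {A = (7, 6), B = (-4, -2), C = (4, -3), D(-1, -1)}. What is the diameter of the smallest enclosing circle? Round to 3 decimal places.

The farthest pair is A–B with squared distance 185. The circle on this segment as diameter has centre (1.5, 2) and r² = 185/4 = 46.25.
Check C: distance² to centre = 31.25 ≤ 46.25, so it lies inside.
All remaining points lie in this disk, and no smaller disk contains both endpoints, so this is the minimum enclosing circle.
Diameter = 2r = 2√(46.25) ≈ 13.601.

13.601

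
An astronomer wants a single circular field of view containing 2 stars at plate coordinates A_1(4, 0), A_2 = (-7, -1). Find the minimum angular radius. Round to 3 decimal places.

5.523

The smallest circle enclosing two points has them as diameter endpoints.
Centre = midpoint = (-1.5, -0.5); r² = |A_1A_2|²/4 = 122/4 = 30.5.
r = √(30.5) ≈ 5.523.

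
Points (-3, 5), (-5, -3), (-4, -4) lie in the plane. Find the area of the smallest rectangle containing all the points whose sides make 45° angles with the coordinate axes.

40

In coordinates u = x + y, v = x − y the rectangle is axis-aligned; the map (x,y)→(u,v) scales areas by 2.
u-values: 2, -8, -8; range = 2 − (-8) = 10.
v-values: -8, -2, 0; range = 0 − (-8) = 8.
Area = (10 × 8) / 2 = 40.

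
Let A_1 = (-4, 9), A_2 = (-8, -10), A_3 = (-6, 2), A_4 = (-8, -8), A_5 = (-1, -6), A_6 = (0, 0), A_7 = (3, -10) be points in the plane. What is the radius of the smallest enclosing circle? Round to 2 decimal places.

The minimum enclosing circle is determined by three boundary points: A_1, A_2, A_7.
Their circumcentre is (-2.5, -47/38) with r² = 77285/722.
The farthest remaining point A_4 is at distance² 54865/722 ≤ 77285/722.
r = √(77285/722) ≈ 10.35.

10.35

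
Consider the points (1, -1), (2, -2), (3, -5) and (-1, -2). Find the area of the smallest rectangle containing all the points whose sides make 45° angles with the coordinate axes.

10.5

In coordinates u = x + y, v = x − y the rectangle is axis-aligned; the map (x,y)→(u,v) scales areas by 2.
u-values: 0, 0, -2, -3; range = 0 − (-3) = 3.
v-values: 2, 4, 8, 1; range = 8 − 1 = 7.
Area = (3 × 7) / 2 = 10.5.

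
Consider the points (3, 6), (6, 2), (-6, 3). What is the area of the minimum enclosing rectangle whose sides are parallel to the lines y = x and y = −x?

In coordinates u = x + y, v = x − y the rectangle is axis-aligned; the map (x,y)→(u,v) scales areas by 2.
u-values: 9, 8, -3; range = 9 − (-3) = 12.
v-values: -3, 4, -9; range = 4 − (-9) = 13.
Area = (12 × 13) / 2 = 78.

78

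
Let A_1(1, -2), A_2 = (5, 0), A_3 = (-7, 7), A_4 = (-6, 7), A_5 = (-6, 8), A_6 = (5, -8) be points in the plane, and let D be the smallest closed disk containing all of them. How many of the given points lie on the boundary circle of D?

2

The minimum enclosing circle of a finite set is fixed by two of the points (as a diameter) or three (as a circumcircle).
The farthest pair is A_5–A_6 with squared distance 377. The circle on this segment as diameter has centre (-0.5, 0) and r² = 377/4 = 94.25.
Check A_1: distance² to centre = 6.25 ≤ 94.25, so it lies inside.
All remaining points lie in this disk, and no smaller disk contains both endpoints, so this is the minimum enclosing circle.
The points at distance exactly r from the centre are A_5, A_6 — 2 points.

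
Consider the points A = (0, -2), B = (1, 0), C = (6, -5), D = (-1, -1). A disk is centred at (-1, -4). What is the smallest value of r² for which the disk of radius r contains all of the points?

The required radius is the distance from (-1, -4) to the farthest point.
Squared distances: 5, 20, 50, 9.
Maximum is 50, attained at C.

50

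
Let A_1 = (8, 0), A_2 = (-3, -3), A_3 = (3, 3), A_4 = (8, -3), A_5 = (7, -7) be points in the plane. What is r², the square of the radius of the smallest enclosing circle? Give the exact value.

The minimum enclosing circle of a finite set is fixed by two of the points (as a diameter) or three (as a circumcircle).
The minimum enclosing circle is determined by three boundary points: A_1, A_2, A_5.
Their circumcentre is (106/37, -105/37) with r² = 47125/1369.
The farthest remaining point A_3 is at distance² 46681/1369 ≤ 47125/1369.

47125/1369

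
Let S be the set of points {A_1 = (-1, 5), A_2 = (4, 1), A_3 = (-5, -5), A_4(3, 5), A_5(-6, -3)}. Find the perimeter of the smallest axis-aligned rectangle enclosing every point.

40

Width = max x − min x = 4 − (-6) = 10.
Height = max y − min y = 5 − (-5) = 10.
Perimeter = 2(10 + 10) = 40.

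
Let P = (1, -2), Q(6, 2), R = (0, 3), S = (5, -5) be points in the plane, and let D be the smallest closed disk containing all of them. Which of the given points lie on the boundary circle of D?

The farthest pair is R–S with squared distance 89. The circle on this segment as diameter has centre (2.5, -1) and r² = 89/4 = 22.25.
Check P: distance² to centre = 3.25 ≤ 22.25, so it lies inside.
All remaining points lie in this disk, and no smaller disk contains both endpoints, so this is the minimum enclosing circle.
The points at distance exactly r from the centre are R, S — 2 points.

R, S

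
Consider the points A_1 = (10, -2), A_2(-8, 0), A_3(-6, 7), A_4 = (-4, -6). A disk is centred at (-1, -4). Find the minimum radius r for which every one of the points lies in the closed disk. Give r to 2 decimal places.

The required radius is the distance from (-1, -4) to the farthest point.
Squared distances: 125, 65, 146, 13.
Maximum is 146, attained at A_3.
r = √146 ≈ 12.08.

12.08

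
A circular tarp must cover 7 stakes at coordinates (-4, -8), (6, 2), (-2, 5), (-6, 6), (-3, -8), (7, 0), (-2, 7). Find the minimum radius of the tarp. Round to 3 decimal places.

8.100

By Welzl's lemma the MEC is supported by two points (diametrically opposite) or three points (on a circumcircle).
The minimum enclosing circle is determined by three boundary points: (-4, -8), (-6, 6), (7, 0).
Their circumcentre is (-37/34, -15/34) with r² = 37925/578.
The farthest remaining point (-3, -8) is at distance² 35137/578 ≤ 37925/578.
r = √(37925/578) ≈ 8.100.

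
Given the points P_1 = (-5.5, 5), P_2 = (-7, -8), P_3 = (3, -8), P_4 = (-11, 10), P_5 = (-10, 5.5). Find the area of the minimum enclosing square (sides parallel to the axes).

The bounding box has width 14 and height 18.
An axis-aligned square enclosing the set must have side ≥ max(width, height).
So the minimum side is max(14, 18) = 18.
Area = 18² = 324.

324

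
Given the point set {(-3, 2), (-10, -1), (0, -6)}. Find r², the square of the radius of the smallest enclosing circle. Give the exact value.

10585/338

Call the three points A, B, C in the order given.
Side lengths²: AB² = 58, AC² = 73, BC² = 125.
Since BC² = 125 < 73 + 58 = 131, the triangle is acute, so the smallest enclosing circle is the circumcircle.
Circumcentre = (-127/26, -85/26), r² = 10585/338.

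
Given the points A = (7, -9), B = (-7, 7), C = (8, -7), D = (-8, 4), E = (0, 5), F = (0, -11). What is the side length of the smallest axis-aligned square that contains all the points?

The bounding box has width 16 and height 18.
An axis-aligned square enclosing the set must have side ≥ max(width, height).
So the minimum side is max(16, 18) = 18.

18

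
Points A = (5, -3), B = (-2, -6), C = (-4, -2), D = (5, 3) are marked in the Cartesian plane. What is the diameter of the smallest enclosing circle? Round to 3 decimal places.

A smallest enclosing disk is always determined by at most three of the input points on its boundary.
The farthest pair is B–D with squared distance 130. The circle on this segment as diameter has centre (1.5, -1.5) and r² = 130/4 = 32.5.
Check A: distance² to centre = 14.5 ≤ 32.5, so it lies inside.
All remaining points lie in this disk, and no smaller disk contains both endpoints, so this is the minimum enclosing circle.
Diameter = 2r = 2√(32.5) ≈ 11.402.

11.402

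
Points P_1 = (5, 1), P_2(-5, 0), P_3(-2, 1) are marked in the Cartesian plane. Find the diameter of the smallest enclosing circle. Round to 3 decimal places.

10.050

Side lengths²: P_1P_2² = 101, P_1P_3² = 49, P_2P_3² = 10.
Since P_1P_2² = 101 ≥ 49 + 10 = 59, the angle opposite P_1P_2 is not acute, so the smallest enclosing circle has P_1P_2 as diameter.
Centre = midpoint of P_1P_2 = (0, 0.5), r² = 101/4 = 25.25.
Diameter = 2r = 2√(25.25) ≈ 10.050.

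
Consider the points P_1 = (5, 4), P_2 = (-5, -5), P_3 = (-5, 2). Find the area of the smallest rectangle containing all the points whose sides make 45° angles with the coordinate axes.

76

In coordinates u = x + y, v = x − y the rectangle is axis-aligned; the map (x,y)→(u,v) scales areas by 2.
u-values: 9, -10, -3; range = 9 − (-10) = 19.
v-values: 1, 0, -7; range = 1 − (-7) = 8.
Area = (19 × 8) / 2 = 76.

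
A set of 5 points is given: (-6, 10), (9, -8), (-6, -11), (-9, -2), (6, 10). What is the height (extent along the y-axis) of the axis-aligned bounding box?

max y = 10, min y = -11, so height = 21.

21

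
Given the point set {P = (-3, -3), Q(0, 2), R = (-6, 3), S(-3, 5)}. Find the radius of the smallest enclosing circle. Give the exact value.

A smallest enclosing disk is always determined by at most three of the input points on its boundary.
The farthest pair is P–S with squared distance 64. The circle on this segment as diameter has centre (-3, 1) and r² = 64/4 = 16.
Check Q: distance² to centre = 10 ≤ 16, so it lies inside.
All remaining points lie in this disk, and no smaller disk contains both endpoints, so this is the minimum enclosing circle.
r = √16 = 4.

4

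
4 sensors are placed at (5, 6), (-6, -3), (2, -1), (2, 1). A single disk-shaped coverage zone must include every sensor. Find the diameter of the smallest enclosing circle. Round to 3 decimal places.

A smallest enclosing disk is always determined by at most three of the input points on its boundary.
The farthest pair is (5, 6)–(-6, -3) with squared distance 202. The circle on this segment as diameter has centre (-0.5, 1.5) and r² = 202/4 = 50.5.
Check (2, -1): distance² to centre = 12.5 ≤ 50.5, so it lies inside.
All remaining points lie in this disk, and no smaller disk contains both endpoints, so this is the minimum enclosing circle.
Diameter = 2r = 2√(50.5) ≈ 14.213.

14.213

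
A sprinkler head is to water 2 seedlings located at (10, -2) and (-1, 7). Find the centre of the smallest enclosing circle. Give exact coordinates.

The smallest circle enclosing two points has them as diameter endpoints.
Centre = midpoint = (4.5, 2.5); r² = |(10, -2)−(-1, 7)|²/4 = 202/4 = 50.5.
Centre = (4.5, 2.5).

(4.5, 2.5)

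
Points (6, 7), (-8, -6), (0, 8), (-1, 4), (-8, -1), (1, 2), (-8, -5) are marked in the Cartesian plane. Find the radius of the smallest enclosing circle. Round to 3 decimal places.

The farthest pair is (6, 7)–(-8, -6) with squared distance 365. The circle on this segment as diameter has centre (-1, 0.5) and r² = 365/4 = 91.25.
Check (0, 8): distance² to centre = 57.25 ≤ 91.25, so it lies inside.
All remaining points lie in this disk, and no smaller disk contains both endpoints, so this is the minimum enclosing circle.
r = √(91.25) ≈ 9.552.

9.552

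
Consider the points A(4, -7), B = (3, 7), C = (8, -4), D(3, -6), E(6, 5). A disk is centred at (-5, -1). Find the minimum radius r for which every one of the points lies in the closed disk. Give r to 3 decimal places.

The required radius is the distance from (-5, -1) to the farthest point.
Squared distances: 117, 128, 178, 89, 157.
Maximum is 178, attained at C.
r = √178 ≈ 13.342.

13.342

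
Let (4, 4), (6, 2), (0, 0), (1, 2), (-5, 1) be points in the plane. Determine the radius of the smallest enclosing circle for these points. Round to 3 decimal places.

The minimum enclosing circle of a finite set is fixed by two of the points (as a diameter) or three (as a circumcircle).
The farthest pair is (6, 2)–(-5, 1) with squared distance 122. The circle on this segment as diameter has centre (0.5, 1.5) and r² = 122/4 = 30.5.
Check (4, 4): distance² to centre = 18.5 ≤ 30.5, so it lies inside.
All remaining points lie in this disk, and no smaller disk contains both endpoints, so this is the minimum enclosing circle.
r = √(30.5) ≈ 5.523.

5.523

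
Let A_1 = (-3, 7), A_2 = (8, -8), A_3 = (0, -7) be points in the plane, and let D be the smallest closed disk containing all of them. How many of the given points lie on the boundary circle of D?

2

Side lengths²: A_1A_2² = 346, A_1A_3² = 205, A_2A_3² = 65.
Since A_1A_2² = 346 ≥ 205 + 65 = 270, the angle opposite A_1A_2 is not acute, so the smallest enclosing circle has A_1A_2 as diameter.
Centre = midpoint of A_1A_2 = (2.5, -0.5), r² = 346/4 = 86.5.
The points at distance exactly r from the centre are A_1, A_2 — 2 points.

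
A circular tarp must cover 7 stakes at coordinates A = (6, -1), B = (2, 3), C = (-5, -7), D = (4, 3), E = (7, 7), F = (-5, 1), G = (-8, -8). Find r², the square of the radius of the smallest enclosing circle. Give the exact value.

A smallest enclosing disk is always determined by at most three of the input points on its boundary.
The farthest pair is E–G with squared distance 450. The circle on this segment as diameter has centre (-0.5, -0.5) and r² = 450/4 = 112.5.
Check A: distance² to centre = 42.5 ≤ 112.5, so it lies inside.
All remaining points lie in this disk, and no smaller disk contains both endpoints, so this is the minimum enclosing circle.

112.5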